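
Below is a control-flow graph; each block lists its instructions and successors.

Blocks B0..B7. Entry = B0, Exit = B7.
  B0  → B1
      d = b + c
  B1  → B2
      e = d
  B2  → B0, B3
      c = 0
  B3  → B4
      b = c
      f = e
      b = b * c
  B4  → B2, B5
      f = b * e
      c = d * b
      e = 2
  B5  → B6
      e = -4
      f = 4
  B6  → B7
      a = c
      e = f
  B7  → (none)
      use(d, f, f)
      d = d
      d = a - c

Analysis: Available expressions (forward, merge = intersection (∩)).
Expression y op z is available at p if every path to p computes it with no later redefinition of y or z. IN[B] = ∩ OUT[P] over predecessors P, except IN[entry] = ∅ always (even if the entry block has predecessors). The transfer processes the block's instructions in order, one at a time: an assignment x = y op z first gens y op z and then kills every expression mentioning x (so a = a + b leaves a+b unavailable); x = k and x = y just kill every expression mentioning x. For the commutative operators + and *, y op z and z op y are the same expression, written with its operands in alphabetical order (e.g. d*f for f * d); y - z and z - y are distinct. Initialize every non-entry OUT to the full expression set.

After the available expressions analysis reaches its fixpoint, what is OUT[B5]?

Fixpoint table:
  B0:   IN={}   OUT={b+c}
  B1:   IN={b+c}   OUT={b+c}
  B2:   IN={}   OUT={}
  B3:   IN={}   OUT={}
  B4:   IN={}   OUT={b*d}
  B5:   IN={b*d}   OUT={b*d}
  B6:   IN={b*d}   OUT={b*d}
  B7:   IN={b*d}   OUT={a-c}

Merge at B5: IN[B5] = OUT[B4] = {b*d}
Applying B5's transfer function to that IN value gives OUT[B5] (row B5 above).

Answer: {b*d}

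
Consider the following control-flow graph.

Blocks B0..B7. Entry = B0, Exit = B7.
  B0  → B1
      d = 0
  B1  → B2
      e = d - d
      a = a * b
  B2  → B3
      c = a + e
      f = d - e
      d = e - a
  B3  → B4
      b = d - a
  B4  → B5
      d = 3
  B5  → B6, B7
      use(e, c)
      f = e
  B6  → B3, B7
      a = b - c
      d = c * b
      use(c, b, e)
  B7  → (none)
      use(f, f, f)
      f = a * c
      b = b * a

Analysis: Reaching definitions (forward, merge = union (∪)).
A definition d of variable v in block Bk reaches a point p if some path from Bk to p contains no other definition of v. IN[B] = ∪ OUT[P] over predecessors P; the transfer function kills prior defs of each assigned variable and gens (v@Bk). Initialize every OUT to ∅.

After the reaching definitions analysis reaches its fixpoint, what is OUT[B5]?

Per-block solution:
  B0: | IN={} | OUT={d@B0}
  B1: | IN={d@B0} | OUT={a@B1, d@B0, e@B1}
  B2: | IN={a@B1, d@B0, e@B1} | OUT={a@B1, c@B2, d@B2, e@B1, f@B2}
  B3: | IN={a@B1, a@B6, b@B3, c@B2, d@B2, d@B6, e@B1, f@B2, f@B5} | OUT={a@B1, a@B6, b@B3, c@B2, d@B2, d@B6, e@B1, f@B2, f@B5}
  B4: | IN={a@B1, a@B6, b@B3, c@B2, d@B2, d@B6, e@B1, f@B2, f@B5} | OUT={a@B1, a@B6, b@B3, c@B2, d@B4, e@B1, f@B2, f@B5}
  B5: | IN={a@B1, a@B6, b@B3, c@B2, d@B4, e@B1, f@B2, f@B5} | OUT={a@B1, a@B6, b@B3, c@B2, d@B4, e@B1, f@B5}
  B6: | IN={a@B1, a@B6, b@B3, c@B2, d@B4, e@B1, f@B5} | OUT={a@B6, b@B3, c@B2, d@B6, e@B1, f@B5}
  B7: | IN={a@B1, a@B6, b@B3, c@B2, d@B4, d@B6, e@B1, f@B5} | OUT={a@B1, a@B6, b@B7, c@B2, d@B4, d@B6, e@B1, f@B7}

Merge at B5: IN[B5] = OUT[B4] = {a@B1, a@B6, b@B3, c@B2, d@B4, e@B1, f@B2, f@B5}
Applying B5's transfer function to that IN value gives OUT[B5] (row B5 above).

Answer: {a@B1, a@B6, b@B3, c@B2, d@B4, e@B1, f@B5}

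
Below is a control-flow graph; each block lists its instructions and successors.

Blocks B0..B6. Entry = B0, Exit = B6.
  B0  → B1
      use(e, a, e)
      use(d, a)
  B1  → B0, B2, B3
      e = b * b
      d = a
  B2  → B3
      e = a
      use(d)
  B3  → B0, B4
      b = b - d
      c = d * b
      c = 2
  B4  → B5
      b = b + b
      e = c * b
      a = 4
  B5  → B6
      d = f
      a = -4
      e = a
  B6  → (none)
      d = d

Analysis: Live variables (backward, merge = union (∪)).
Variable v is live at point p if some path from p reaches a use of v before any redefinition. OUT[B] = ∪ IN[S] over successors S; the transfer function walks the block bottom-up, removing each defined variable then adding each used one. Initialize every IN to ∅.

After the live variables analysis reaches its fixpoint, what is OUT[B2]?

Per-block solution:
  B0: | IN={a, b, d, e, f} | OUT={a, b, f}
  B1: | IN={a, b, f} | OUT={a, b, d, e, f}
  B2: | IN={a, b, d, f} | OUT={a, b, d, e, f}
  B3: | IN={a, b, d, e, f} | OUT={a, b, c, d, e, f}
  B4: | IN={b, c, f} | OUT={f}
  B5: | IN={f} | OUT={d}
  B6: | IN={d} | OUT={}

Merge at B2: OUT[B2] = IN[B3] = {a, b, d, e, f}

Answer: {a, b, d, e, f}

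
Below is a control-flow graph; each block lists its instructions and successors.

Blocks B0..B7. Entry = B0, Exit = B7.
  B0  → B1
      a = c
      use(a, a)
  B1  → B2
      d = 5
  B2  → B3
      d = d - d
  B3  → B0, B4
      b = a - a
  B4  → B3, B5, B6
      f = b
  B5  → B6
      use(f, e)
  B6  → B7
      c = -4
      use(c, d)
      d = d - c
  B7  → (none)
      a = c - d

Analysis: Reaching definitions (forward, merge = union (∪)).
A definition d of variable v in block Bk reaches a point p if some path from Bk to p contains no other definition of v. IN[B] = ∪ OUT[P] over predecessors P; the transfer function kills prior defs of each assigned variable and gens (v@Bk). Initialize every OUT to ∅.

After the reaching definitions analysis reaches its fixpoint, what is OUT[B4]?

Per-block solution:
  B0:   IN={a@B0, b@B3, d@B2, f@B4}   OUT={a@B0, b@B3, d@B2, f@B4}
  B1:   IN={a@B0, b@B3, d@B2, f@B4}   OUT={a@B0, b@B3, d@B1, f@B4}
  B2:   IN={a@B0, b@B3, d@B1, f@B4}   OUT={a@B0, b@B3, d@B2, f@B4}
  B3:   IN={a@B0, b@B3, d@B2, f@B4}   OUT={a@B0, b@B3, d@B2, f@B4}
  B4:   IN={a@B0, b@B3, d@B2, f@B4}   OUT={a@B0, b@B3, d@B2, f@B4}
  B5:   IN={a@B0, b@B3, d@B2, f@B4}   OUT={a@B0, b@B3, d@B2, f@B4}
  B6:   IN={a@B0, b@B3, d@B2, f@B4}   OUT={a@B0, b@B3, c@B6, d@B6, f@B4}
  B7:   IN={a@B0, b@B3, c@B6, d@B6, f@B4}   OUT={a@B7, b@B3, c@B6, d@B6, f@B4}

Merge at B4: IN[B4] = OUT[B3] = {a@B0, b@B3, d@B2, f@B4}
Applying B4's transfer function to that IN value gives OUT[B4] (row B4 above).

Answer: {a@B0, b@B3, d@B2, f@B4}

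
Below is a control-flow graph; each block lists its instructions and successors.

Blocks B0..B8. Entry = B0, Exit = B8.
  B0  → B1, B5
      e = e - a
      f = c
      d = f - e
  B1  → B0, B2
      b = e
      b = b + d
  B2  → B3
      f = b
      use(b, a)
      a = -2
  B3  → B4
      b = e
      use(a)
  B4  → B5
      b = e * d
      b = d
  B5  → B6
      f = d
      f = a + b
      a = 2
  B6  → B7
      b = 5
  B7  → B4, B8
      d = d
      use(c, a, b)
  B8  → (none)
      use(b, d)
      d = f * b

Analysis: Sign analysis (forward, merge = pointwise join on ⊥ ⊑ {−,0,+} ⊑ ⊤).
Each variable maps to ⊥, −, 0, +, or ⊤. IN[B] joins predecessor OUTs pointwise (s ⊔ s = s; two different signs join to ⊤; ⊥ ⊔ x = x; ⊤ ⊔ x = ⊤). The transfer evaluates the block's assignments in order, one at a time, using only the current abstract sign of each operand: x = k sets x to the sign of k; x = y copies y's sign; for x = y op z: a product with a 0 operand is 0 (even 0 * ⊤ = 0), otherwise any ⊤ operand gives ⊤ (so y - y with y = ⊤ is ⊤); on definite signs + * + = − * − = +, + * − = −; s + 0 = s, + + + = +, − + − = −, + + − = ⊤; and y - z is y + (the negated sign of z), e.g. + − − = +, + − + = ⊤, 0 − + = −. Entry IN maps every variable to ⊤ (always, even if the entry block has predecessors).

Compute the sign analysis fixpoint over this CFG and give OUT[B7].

Fixpoint table:
  B0: | IN=(all ⊤) | OUT=(all ⊤)
  B1: | IN=(all ⊤) | OUT=(all ⊤)
  B2: | IN=(all ⊤) | OUT={a:-; rest ⊤}
  B3: | IN={a:-; rest ⊤} | OUT={a:-; rest ⊤}
  B4: | IN=(all ⊤) | OUT=(all ⊤)
  B5: | IN=(all ⊤) | OUT={a:+; rest ⊤}
  B6: | IN={a:+; rest ⊤} | OUT={a:+, b:+; rest ⊤}
  B7: | IN={a:+, b:+; rest ⊤} | OUT={a:+, b:+; rest ⊤}
  B8: | IN={a:+, b:+; rest ⊤} | OUT={a:+, b:+; rest ⊤}

Merge at B7: IN[B7] = OUT[B6] = {a: +, b: +, c: ⊤, d: ⊤, e: ⊤, f: ⊤}
Applying B7's transfer function to that IN value gives OUT[B7] (row B7 above).

Answer: {a: +, b: +, c: ⊤, d: ⊤, e: ⊤, f: ⊤}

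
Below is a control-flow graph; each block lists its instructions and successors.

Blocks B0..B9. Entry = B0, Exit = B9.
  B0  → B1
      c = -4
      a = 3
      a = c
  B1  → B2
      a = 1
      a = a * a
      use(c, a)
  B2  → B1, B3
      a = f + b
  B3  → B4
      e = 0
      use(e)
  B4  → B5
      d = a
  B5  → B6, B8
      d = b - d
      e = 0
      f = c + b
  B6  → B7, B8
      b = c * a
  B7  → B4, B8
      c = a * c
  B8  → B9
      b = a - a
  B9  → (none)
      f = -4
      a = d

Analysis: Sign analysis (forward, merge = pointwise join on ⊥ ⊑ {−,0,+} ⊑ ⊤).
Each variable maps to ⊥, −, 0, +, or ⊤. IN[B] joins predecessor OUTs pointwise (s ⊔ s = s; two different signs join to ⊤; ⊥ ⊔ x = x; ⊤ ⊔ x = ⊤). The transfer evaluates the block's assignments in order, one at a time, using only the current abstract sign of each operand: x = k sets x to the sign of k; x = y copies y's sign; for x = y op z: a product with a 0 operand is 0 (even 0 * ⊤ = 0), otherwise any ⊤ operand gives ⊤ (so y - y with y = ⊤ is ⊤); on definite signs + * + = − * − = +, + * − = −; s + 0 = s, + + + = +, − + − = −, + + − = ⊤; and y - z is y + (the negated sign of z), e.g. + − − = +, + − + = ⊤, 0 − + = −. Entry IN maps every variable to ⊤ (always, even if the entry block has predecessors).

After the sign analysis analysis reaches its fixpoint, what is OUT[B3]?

Answer: {a: ⊤, b: ⊤, c: -, d: ⊤, e: 0, f: ⊤}

Derivation:
Converged values:
  B0:   IN=(all ⊤)   OUT={a:-, c:-; rest ⊤}
  B1:   IN={c:-; rest ⊤}   OUT={a:+, c:-; rest ⊤}
  B2:   IN={a:+, c:-; rest ⊤}   OUT={c:-; rest ⊤}
  B3:   IN={c:-; rest ⊤}   OUT={c:-, e:0; rest ⊤}
  B4:   IN={e:0; rest ⊤}   OUT={e:0; rest ⊤}
  B5:   IN={e:0; rest ⊤}   OUT={e:0; rest ⊤}
  B6:   IN={e:0; rest ⊤}   OUT={e:0; rest ⊤}
  B7:   IN={e:0; rest ⊤}   OUT={e:0; rest ⊤}
  B8:   IN={e:0; rest ⊤}   OUT={e:0; rest ⊤}
  B9:   IN={e:0; rest ⊤}   OUT={e:0, f:-; rest ⊤}

Merge at B3: IN[B3] = OUT[B2] = {a: ⊤, b: ⊤, c: -, d: ⊤, e: ⊤, f: ⊤}
Applying B3's transfer function to that IN value gives OUT[B3] (row B3 above).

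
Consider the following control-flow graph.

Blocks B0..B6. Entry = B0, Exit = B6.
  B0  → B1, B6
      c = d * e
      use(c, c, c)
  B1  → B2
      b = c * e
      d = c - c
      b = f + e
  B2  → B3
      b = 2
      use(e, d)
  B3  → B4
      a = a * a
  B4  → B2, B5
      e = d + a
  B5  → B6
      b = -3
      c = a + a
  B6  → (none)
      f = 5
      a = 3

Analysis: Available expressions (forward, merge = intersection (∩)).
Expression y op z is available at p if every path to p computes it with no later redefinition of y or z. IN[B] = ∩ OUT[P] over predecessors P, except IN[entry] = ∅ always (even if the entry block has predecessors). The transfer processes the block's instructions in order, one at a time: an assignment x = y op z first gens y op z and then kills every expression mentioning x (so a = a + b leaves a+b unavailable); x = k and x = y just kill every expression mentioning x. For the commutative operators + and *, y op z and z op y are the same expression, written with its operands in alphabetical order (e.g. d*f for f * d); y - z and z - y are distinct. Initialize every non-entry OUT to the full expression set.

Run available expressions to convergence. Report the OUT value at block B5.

Answer: {a+a, a+d}

Working:
Converged values:
  B0:  IN={}  OUT={d*e}
  B1:  IN={d*e}  OUT={c*e, c-c, e+f}
  B2:  IN={c-c}  OUT={c-c}
  B3:  IN={c-c}  OUT={c-c}
  B4:  IN={c-c}  OUT={a+d, c-c}
  B5:  IN={a+d, c-c}  OUT={a+a, a+d}
  B6:  IN={}  OUT={}

Merge at B5: IN[B5] = OUT[B4] = {a+d, c-c}
Applying B5's transfer function to that IN value gives OUT[B5] (row B5 above).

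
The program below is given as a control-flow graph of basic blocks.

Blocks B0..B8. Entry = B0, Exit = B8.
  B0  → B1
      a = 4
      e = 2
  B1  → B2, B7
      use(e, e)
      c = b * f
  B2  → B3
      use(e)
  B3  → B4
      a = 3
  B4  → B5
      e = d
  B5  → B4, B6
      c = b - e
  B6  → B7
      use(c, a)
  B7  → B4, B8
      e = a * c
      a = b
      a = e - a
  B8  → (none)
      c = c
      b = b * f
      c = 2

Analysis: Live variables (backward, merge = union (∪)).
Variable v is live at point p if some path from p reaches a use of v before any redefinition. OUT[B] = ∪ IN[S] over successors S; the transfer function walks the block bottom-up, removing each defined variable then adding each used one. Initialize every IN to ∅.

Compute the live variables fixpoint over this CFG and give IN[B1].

Answer: {a, b, d, e, f}

Trace:
Per-block solution:
  B0:  IN={b, d, f}  OUT={a, b, d, e, f}
  B1:  IN={a, b, d, e, f}  OUT={a, b, c, d, e, f}
  B2:  IN={b, d, e, f}  OUT={b, d, f}
  B3:  IN={b, d, f}  OUT={a, b, d, f}
  B4:  IN={a, b, d, f}  OUT={a, b, d, e, f}
  B5:  IN={a, b, d, e, f}  OUT={a, b, c, d, f}
  B6:  IN={a, b, c, d, f}  OUT={a, b, c, d, f}
  B7:  IN={a, b, c, d, f}  OUT={a, b, c, d, f}
  B8:  IN={b, c, f}  OUT={}

Merge at B1: OUT[B1] = IN[B2] ⊔ IN[B7] = {a, b, c, d, e, f}
Applying B1's transfer function to that OUT value gives IN[B1] (row B1 above).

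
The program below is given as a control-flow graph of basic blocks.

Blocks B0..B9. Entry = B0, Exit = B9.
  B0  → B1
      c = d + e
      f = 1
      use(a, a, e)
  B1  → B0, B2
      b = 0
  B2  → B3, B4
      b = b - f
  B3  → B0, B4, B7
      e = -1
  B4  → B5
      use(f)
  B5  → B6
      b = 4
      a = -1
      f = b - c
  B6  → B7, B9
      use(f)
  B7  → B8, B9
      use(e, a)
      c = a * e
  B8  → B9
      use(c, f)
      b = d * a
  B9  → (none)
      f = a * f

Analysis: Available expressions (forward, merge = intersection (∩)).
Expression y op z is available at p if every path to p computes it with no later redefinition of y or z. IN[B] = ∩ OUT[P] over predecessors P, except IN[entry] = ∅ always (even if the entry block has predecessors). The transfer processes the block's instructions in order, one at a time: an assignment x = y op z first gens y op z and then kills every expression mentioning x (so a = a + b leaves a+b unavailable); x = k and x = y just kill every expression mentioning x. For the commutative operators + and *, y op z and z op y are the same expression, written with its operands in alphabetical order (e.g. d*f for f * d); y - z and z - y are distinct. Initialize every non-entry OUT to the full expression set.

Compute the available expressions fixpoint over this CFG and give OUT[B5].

Per-block solution:
  B0: | IN={} | OUT={d+e}
  B1: | IN={d+e} | OUT={d+e}
  B2: | IN={d+e} | OUT={d+e}
  B3: | IN={d+e} | OUT={}
  B4: | IN={} | OUT={}
  B5: | IN={} | OUT={b-c}
  B6: | IN={b-c} | OUT={b-c}
  B7: | IN={} | OUT={a*e}
  B8: | IN={a*e} | OUT={a*d, a*e}
  B9: | IN={} | OUT={}

Merge at B5: IN[B5] = OUT[B4] = {}
Applying B5's transfer function to that IN value gives OUT[B5] (row B5 above).

Answer: {b-c}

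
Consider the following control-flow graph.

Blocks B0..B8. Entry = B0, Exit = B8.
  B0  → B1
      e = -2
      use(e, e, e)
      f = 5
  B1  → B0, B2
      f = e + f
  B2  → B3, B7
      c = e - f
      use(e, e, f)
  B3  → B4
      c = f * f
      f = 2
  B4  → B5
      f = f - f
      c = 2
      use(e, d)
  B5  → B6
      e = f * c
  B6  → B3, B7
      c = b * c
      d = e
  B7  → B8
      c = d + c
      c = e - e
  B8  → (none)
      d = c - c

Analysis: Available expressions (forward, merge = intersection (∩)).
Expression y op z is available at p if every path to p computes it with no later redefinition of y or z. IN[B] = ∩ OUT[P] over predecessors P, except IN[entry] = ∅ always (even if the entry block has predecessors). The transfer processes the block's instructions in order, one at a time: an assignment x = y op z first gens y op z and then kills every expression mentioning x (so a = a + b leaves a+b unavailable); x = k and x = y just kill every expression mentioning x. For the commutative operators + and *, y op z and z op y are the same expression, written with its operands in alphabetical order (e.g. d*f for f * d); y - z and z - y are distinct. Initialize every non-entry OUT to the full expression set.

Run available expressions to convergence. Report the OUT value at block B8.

Answer: {c-c, e-e}

Trace:
Per-block solution:
  B0: | IN={} | OUT={}
  B1: | IN={} | OUT={}
  B2: | IN={} | OUT={e-f}
  B3: | IN={} | OUT={}
  B4: | IN={} | OUT={}
  B5: | IN={} | OUT={c*f}
  B6: | IN={c*f} | OUT={}
  B7: | IN={} | OUT={e-e}
  B8: | IN={e-e} | OUT={c-c, e-e}

Merge at B8: IN[B8] = OUT[B7] = {e-e}
Applying B8's transfer function to that IN value gives OUT[B8] (row B8 above).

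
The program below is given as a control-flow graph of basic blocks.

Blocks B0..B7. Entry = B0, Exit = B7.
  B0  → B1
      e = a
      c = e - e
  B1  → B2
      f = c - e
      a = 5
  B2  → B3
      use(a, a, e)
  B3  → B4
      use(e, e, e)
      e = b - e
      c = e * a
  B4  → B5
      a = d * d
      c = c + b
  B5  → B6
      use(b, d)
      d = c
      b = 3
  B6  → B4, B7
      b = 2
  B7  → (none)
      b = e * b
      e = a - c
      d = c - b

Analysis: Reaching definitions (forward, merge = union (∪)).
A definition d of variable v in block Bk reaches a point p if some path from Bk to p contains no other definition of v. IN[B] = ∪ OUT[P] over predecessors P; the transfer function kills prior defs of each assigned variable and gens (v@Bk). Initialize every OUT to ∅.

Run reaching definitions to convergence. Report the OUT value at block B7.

Answer: {a@B4, b@B7, c@B4, d@B7, e@B7, f@B1}

Working:
Converged values:
  B0:   IN={}   OUT={c@B0, e@B0}
  B1:   IN={c@B0, e@B0}   OUT={a@B1, c@B0, e@B0, f@B1}
  B2:   IN={a@B1, c@B0, e@B0, f@B1}   OUT={a@B1, c@B0, e@B0, f@B1}
  B3:   IN={a@B1, c@B0, e@B0, f@B1}   OUT={a@B1, c@B3, e@B3, f@B1}
  B4:   IN={a@B1, a@B4, b@B6, c@B3, c@B4, d@B5, e@B3, f@B1}   OUT={a@B4, b@B6, c@B4, d@B5, e@B3, f@B1}
  B5:   IN={a@B4, b@B6, c@B4, d@B5, e@B3, f@B1}   OUT={a@B4, b@B5, c@B4, d@B5, e@B3, f@B1}
  B6:   IN={a@B4, b@B5, c@B4, d@B5, e@B3, f@B1}   OUT={a@B4, b@B6, c@B4, d@B5, e@B3, f@B1}
  B7:   IN={a@B4, b@B6, c@B4, d@B5, e@B3, f@B1}   OUT={a@B4, b@B7, c@B4, d@B7, e@B7, f@B1}

Merge at B7: IN[B7] = OUT[B6] = {a@B4, b@B6, c@B4, d@B5, e@B3, f@B1}
Applying B7's transfer function to that IN value gives OUT[B7] (row B7 above).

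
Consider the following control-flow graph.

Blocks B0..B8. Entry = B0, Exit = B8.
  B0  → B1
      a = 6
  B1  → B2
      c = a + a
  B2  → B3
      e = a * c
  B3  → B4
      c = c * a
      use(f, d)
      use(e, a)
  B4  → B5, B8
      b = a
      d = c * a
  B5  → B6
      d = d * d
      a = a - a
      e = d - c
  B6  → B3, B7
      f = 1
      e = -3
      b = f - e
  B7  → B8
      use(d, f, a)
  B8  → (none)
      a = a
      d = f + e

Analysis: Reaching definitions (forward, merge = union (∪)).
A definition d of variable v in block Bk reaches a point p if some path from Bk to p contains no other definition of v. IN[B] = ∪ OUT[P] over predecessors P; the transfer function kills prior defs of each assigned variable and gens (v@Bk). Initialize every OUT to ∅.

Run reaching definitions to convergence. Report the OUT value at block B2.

Per-block solution:
  B0:  IN={}  OUT={a@B0}
  B1:  IN={a@B0}  OUT={a@B0, c@B1}
  B2:  IN={a@B0, c@B1}  OUT={a@B0, c@B1, e@B2}
  B3:  IN={a@B0, a@B5, b@B6, c@B1, c@B3, d@B5, e@B2, e@B6, f@B6}  OUT={a@B0, a@B5, b@B6, c@B3, d@B5, e@B2, e@B6, f@B6}
  B4:  IN={a@B0, a@B5, b@B6, c@B3, d@B5, e@B2, e@B6, f@B6}  OUT={a@B0, a@B5, b@B4, c@B3, d@B4, e@B2, e@B6, f@B6}
  B5:  IN={a@B0, a@B5, b@B4, c@B3, d@B4, e@B2, e@B6, f@B6}  OUT={a@B5, b@B4, c@B3, d@B5, e@B5, f@B6}
  B6:  IN={a@B5, b@B4, c@B3, d@B5, e@B5, f@B6}  OUT={a@B5, b@B6, c@B3, d@B5, e@B6, f@B6}
  B7:  IN={a@B5, b@B6, c@B3, d@B5, e@B6, f@B6}  OUT={a@B5, b@B6, c@B3, d@B5, e@B6, f@B6}
  B8:  IN={a@B0, a@B5, b@B4, b@B6, c@B3, d@B4, d@B5, e@B2, e@B6, f@B6}  OUT={a@B8, b@B4, b@B6, c@B3, d@B8, e@B2, e@B6, f@B6}

Merge at B2: IN[B2] = OUT[B1] = {a@B0, c@B1}
Applying B2's transfer function to that IN value gives OUT[B2] (row B2 above).

Answer: {a@B0, c@B1, e@B2}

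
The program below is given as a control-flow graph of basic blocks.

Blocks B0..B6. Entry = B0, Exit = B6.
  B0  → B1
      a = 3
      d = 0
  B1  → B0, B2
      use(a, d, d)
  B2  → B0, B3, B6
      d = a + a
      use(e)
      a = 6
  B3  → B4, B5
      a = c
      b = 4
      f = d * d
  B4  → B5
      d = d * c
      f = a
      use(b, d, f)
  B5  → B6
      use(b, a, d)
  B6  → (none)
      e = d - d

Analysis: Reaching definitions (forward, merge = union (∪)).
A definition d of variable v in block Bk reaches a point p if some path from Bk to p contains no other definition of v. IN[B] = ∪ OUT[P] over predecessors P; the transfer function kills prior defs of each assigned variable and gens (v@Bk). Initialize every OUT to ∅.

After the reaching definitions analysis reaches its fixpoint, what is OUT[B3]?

Answer: {a@B3, b@B3, d@B2, f@B3}

Derivation:
Per-block solution:
  B0:   IN={a@B0, a@B2, d@B0, d@B2}   OUT={a@B0, d@B0}
  B1:   IN={a@B0, d@B0}   OUT={a@B0, d@B0}
  B2:   IN={a@B0, d@B0}   OUT={a@B2, d@B2}
  B3:   IN={a@B2, d@B2}   OUT={a@B3, b@B3, d@B2, f@B3}
  B4:   IN={a@B3, b@B3, d@B2, f@B3}   OUT={a@B3, b@B3, d@B4, f@B4}
  B5:   IN={a@B3, b@B3, d@B2, d@B4, f@B3, f@B4}   OUT={a@B3, b@B3, d@B2, d@B4, f@B3, f@B4}
  B6:   IN={a@B2, a@B3, b@B3, d@B2, d@B4, f@B3, f@B4}   OUT={a@B2, a@B3, b@B3, d@B2, d@B4, e@B6, f@B3, f@B4}

Merge at B3: IN[B3] = OUT[B2] = {a@B2, d@B2}
Applying B3's transfer function to that IN value gives OUT[B3] (row B3 above).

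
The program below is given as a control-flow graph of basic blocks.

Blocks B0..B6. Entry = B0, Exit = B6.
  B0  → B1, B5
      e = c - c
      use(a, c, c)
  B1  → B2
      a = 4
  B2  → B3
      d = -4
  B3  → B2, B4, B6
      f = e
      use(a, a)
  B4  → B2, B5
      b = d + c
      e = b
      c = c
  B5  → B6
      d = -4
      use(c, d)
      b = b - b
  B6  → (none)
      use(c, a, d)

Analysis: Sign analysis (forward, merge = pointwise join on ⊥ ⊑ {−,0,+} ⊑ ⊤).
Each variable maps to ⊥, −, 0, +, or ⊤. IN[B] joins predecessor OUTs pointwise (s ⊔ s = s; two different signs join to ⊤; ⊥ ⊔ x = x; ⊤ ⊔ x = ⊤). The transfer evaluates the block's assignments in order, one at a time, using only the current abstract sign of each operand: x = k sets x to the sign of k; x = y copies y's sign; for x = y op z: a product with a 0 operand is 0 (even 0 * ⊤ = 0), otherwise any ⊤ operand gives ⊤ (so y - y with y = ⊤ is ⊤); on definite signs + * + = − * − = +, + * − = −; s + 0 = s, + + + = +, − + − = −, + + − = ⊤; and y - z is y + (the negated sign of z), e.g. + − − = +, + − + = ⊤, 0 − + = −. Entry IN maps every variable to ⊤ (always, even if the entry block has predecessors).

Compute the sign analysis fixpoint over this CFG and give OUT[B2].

Fixpoint table:
  B0: | IN=(all ⊤) | OUT=(all ⊤)
  B1: | IN=(all ⊤) | OUT={a:+; rest ⊤}
  B2: | IN={a:+; rest ⊤} | OUT={a:+, d:-; rest ⊤}
  B3: | IN={a:+, d:-; rest ⊤} | OUT={a:+, d:-; rest ⊤}
  B4: | IN={a:+, d:-; rest ⊤} | OUT={a:+, d:-; rest ⊤}
  B5: | IN=(all ⊤) | OUT={d:-; rest ⊤}
  B6: | IN={d:-; rest ⊤} | OUT={d:-; rest ⊤}

Merge at B2: IN[B2] = OUT[B1] ⊔ OUT[B3] ⊔ OUT[B4] = {a: +, b: ⊤, c: ⊤, d: ⊤, e: ⊤, f: ⊤}
Applying B2's transfer function to that IN value gives OUT[B2] (row B2 above).

Answer: {a: +, b: ⊤, c: ⊤, d: -, e: ⊤, f: ⊤}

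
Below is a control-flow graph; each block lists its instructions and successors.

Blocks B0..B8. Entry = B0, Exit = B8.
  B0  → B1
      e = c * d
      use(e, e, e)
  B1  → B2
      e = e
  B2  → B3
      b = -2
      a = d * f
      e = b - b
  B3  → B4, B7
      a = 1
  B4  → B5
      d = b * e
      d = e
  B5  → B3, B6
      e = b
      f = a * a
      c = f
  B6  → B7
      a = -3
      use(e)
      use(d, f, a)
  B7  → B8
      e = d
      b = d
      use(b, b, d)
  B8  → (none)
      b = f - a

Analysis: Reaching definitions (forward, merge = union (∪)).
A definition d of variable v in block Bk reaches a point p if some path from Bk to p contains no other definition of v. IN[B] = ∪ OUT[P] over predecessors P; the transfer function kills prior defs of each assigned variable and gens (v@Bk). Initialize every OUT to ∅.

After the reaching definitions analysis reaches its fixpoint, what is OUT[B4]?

Converged values:
  B0:   IN={}   OUT={e@B0}
  B1:   IN={e@B0}   OUT={e@B1}
  B2:   IN={e@B1}   OUT={a@B2, b@B2, e@B2}
  B3:   IN={a@B2, a@B3, b@B2, c@B5, d@B4, e@B2, e@B5, f@B5}   OUT={a@B3, b@B2, c@B5, d@B4, e@B2, e@B5, f@B5}
  B4:   IN={a@B3, b@B2, c@B5, d@B4, e@B2, e@B5, f@B5}   OUT={a@B3, b@B2, c@B5, d@B4, e@B2, e@B5, f@B5}
  B5:   IN={a@B3, b@B2, c@B5, d@B4, e@B2, e@B5, f@B5}   OUT={a@B3, b@B2, c@B5, d@B4, e@B5, f@B5}
  B6:   IN={a@B3, b@B2, c@B5, d@B4, e@B5, f@B5}   OUT={a@B6, b@B2, c@B5, d@B4, e@B5, f@B5}
  B7:   IN={a@B3, a@B6, b@B2, c@B5, d@B4, e@B2, e@B5, f@B5}   OUT={a@B3, a@B6, b@B7, c@B5, d@B4, e@B7, f@B5}
  B8:   IN={a@B3, a@B6, b@B7, c@B5, d@B4, e@B7, f@B5}   OUT={a@B3, a@B6, b@B8, c@B5, d@B4, e@B7, f@B5}

Merge at B4: IN[B4] = OUT[B3] = {a@B3, b@B2, c@B5, d@B4, e@B2, e@B5, f@B5}
Applying B4's transfer function to that IN value gives OUT[B4] (row B4 above).

Answer: {a@B3, b@B2, c@B5, d@B4, e@B2, e@B5, f@B5}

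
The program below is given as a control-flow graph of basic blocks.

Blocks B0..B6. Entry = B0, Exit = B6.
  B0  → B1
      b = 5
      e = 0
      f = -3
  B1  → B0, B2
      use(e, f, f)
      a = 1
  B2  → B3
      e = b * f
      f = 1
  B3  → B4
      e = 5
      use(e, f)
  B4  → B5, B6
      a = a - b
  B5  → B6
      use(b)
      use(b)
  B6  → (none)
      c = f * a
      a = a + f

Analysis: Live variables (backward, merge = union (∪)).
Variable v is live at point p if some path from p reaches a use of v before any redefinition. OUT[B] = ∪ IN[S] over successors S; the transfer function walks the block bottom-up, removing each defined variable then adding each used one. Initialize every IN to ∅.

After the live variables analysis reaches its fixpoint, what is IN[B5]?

Converged values:
  B0:  IN={}  OUT={b, e, f}
  B1:  IN={b, e, f}  OUT={a, b, f}
  B2:  IN={a, b, f}  OUT={a, b, f}
  B3:  IN={a, b, f}  OUT={a, b, f}
  B4:  IN={a, b, f}  OUT={a, b, f}
  B5:  IN={a, b, f}  OUT={a, f}
  B6:  IN={a, f}  OUT={}

Merge at B5: OUT[B5] = IN[B6] = {a, f}
Applying B5's transfer function to that OUT value gives IN[B5] (row B5 above).

Answer: {a, b, f}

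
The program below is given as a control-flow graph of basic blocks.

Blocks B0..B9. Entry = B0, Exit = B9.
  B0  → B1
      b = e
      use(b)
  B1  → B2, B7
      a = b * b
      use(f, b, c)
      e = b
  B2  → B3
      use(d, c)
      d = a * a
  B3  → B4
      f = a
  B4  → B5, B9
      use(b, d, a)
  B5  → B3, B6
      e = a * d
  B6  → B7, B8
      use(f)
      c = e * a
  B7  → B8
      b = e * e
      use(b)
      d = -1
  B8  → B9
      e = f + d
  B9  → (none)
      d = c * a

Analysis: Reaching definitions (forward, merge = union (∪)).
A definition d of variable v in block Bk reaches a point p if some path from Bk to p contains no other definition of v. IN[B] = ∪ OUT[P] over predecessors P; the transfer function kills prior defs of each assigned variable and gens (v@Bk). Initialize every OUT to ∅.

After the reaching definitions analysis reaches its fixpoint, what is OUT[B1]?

Answer: {a@B1, b@B0, e@B1}

Trace:
Converged values:
  B0:  IN={}  OUT={b@B0}
  B1:  IN={b@B0}  OUT={a@B1, b@B0, e@B1}
  B2:  IN={a@B1, b@B0, e@B1}  OUT={a@B1, b@B0, d@B2, e@B1}
  B3:  IN={a@B1, b@B0, d@B2, e@B1, e@B5, f@B3}  OUT={a@B1, b@B0, d@B2, e@B1, e@B5, f@B3}
  B4:  IN={a@B1, b@B0, d@B2, e@B1, e@B5, f@B3}  OUT={a@B1, b@B0, d@B2, e@B1, e@B5, f@B3}
  B5:  IN={a@B1, b@B0, d@B2, e@B1, e@B5, f@B3}  OUT={a@B1, b@B0, d@B2, e@B5, f@B3}
  B6:  IN={a@B1, b@B0, d@B2, e@B5, f@B3}  OUT={a@B1, b@B0, c@B6, d@B2, e@B5, f@B3}
  B7:  IN={a@B1, b@B0, c@B6, d@B2, e@B1, e@B5, f@B3}  OUT={a@B1, b@B7, c@B6, d@B7, e@B1, e@B5, f@B3}
  B8:  IN={a@B1, b@B0, b@B7, c@B6, d@B2, d@B7, e@B1, e@B5, f@B3}  OUT={a@B1, b@B0, b@B7, c@B6, d@B2, d@B7, e@B8, f@B3}
  B9:  IN={a@B1, b@B0, b@B7, c@B6, d@B2, d@B7, e@B1, e@B5, e@B8, f@B3}  OUT={a@B1, b@B0, b@B7, c@B6, d@B9, e@B1, e@B5, e@B8, f@B3}

Merge at B1: IN[B1] = OUT[B0] = {b@B0}
Applying B1's transfer function to that IN value gives OUT[B1] (row B1 above).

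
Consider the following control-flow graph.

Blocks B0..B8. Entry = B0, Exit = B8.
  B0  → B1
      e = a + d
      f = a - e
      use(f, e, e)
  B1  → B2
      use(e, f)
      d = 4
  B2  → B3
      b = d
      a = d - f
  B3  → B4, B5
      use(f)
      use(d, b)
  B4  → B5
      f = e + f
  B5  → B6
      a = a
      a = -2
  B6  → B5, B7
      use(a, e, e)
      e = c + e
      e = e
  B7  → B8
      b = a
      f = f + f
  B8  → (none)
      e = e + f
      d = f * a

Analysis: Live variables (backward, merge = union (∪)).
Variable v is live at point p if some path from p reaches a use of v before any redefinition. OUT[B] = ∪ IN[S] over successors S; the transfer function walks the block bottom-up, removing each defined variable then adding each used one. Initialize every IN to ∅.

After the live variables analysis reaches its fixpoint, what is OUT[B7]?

Answer: {a, e, f}

Trace:
Per-block solution:
  B0: | IN={a, c, d} | OUT={c, e, f}
  B1: | IN={c, e, f} | OUT={c, d, e, f}
  B2: | IN={c, d, e, f} | OUT={a, b, c, d, e, f}
  B3: | IN={a, b, c, d, e, f} | OUT={a, c, e, f}
  B4: | IN={a, c, e, f} | OUT={a, c, e, f}
  B5: | IN={a, c, e, f} | OUT={a, c, e, f}
  B6: | IN={a, c, e, f} | OUT={a, c, e, f}
  B7: | IN={a, e, f} | OUT={a, e, f}
  B8: | IN={a, e, f} | OUT={}

Merge at B7: OUT[B7] = IN[B8] = {a, e, f}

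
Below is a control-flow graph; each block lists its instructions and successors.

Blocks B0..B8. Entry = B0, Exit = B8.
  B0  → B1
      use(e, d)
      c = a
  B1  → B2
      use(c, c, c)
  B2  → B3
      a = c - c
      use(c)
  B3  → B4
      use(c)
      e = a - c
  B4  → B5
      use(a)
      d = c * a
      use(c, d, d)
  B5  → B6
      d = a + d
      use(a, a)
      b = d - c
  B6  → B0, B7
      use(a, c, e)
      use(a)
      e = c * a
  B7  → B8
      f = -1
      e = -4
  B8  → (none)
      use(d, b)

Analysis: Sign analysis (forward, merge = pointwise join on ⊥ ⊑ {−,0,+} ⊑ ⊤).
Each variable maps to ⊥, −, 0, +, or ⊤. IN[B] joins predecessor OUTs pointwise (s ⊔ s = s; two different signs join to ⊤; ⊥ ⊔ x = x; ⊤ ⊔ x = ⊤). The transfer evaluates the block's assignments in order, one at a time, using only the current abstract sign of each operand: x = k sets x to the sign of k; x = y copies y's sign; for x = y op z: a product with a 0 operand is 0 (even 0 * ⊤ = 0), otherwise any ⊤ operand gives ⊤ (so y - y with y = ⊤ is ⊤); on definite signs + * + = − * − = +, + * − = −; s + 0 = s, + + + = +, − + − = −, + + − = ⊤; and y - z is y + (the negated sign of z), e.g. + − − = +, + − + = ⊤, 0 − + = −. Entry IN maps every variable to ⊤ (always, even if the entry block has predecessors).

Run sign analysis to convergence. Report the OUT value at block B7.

Answer: {a: ⊤, b: ⊤, c: ⊤, d: ⊤, e: -, f: -}

Derivation:
Fixpoint table:
  B0:   IN=(all ⊤)   OUT=(all ⊤)
  B1:   IN=(all ⊤)   OUT=(all ⊤)
  B2:   IN=(all ⊤)   OUT=(all ⊤)
  B3:   IN=(all ⊤)   OUT=(all ⊤)
  B4:   IN=(all ⊤)   OUT=(all ⊤)
  B5:   IN=(all ⊤)   OUT=(all ⊤)
  B6:   IN=(all ⊤)   OUT=(all ⊤)
  B7:   IN=(all ⊤)   OUT={e:-, f:-; rest ⊤}
  B8:   IN={e:-, f:-; rest ⊤}   OUT={e:-, f:-; rest ⊤}

Merge at B7: IN[B7] = OUT[B6] = {a: ⊤, b: ⊤, c: ⊤, d: ⊤, e: ⊤, f: ⊤}
Applying B7's transfer function to that IN value gives OUT[B7] (row B7 above).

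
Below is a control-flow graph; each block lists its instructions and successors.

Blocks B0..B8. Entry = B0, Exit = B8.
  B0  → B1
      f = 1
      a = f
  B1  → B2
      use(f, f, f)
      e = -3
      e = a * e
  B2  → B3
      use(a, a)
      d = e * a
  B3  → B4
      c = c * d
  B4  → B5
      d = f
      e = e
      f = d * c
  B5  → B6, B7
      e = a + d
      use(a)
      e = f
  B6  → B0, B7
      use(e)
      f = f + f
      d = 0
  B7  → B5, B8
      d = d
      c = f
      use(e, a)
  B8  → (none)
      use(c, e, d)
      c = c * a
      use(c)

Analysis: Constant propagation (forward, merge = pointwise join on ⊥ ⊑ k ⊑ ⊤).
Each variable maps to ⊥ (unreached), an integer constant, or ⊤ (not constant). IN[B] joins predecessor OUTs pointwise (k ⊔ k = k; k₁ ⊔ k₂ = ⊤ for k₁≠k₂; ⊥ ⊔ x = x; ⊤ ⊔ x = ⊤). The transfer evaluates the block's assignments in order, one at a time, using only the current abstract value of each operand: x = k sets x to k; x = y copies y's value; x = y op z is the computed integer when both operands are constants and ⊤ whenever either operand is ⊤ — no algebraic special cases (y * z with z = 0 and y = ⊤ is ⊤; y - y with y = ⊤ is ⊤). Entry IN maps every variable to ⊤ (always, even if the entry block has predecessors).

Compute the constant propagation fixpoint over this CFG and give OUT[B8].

Per-block solution:
  B0:  IN=(all ⊤)  OUT={a:1, f:1; rest ⊤}
  B1:  IN={a:1, f:1; rest ⊤}  OUT={a:1, e:-3, f:1; rest ⊤}
  B2:  IN={a:1, e:-3, f:1; rest ⊤}  OUT={a:1, d:-3, e:-3, f:1; rest ⊤}
  B3:  IN={a:1, d:-3, e:-3, f:1; rest ⊤}  OUT={a:1, d:-3, e:-3, f:1; rest ⊤}
  B4:  IN={a:1, d:-3, e:-3, f:1; rest ⊤}  OUT={a:1, d:1, e:-3; rest ⊤}
  B5:  IN={a:1; rest ⊤}  OUT={a:1; rest ⊤}
  B6:  IN={a:1; rest ⊤}  OUT={a:1, d:0; rest ⊤}
  B7:  IN={a:1; rest ⊤}  OUT={a:1; rest ⊤}
  B8:  IN={a:1; rest ⊤}  OUT={a:1; rest ⊤}

Merge at B8: IN[B8] = OUT[B7] = {a: 1, b: ⊤, c: ⊤, d: ⊤, e: ⊤, f: ⊤}
Applying B8's transfer function to that IN value gives OUT[B8] (row B8 above).

Answer: {a: 1, b: ⊤, c: ⊤, d: ⊤, e: ⊤, f: ⊤}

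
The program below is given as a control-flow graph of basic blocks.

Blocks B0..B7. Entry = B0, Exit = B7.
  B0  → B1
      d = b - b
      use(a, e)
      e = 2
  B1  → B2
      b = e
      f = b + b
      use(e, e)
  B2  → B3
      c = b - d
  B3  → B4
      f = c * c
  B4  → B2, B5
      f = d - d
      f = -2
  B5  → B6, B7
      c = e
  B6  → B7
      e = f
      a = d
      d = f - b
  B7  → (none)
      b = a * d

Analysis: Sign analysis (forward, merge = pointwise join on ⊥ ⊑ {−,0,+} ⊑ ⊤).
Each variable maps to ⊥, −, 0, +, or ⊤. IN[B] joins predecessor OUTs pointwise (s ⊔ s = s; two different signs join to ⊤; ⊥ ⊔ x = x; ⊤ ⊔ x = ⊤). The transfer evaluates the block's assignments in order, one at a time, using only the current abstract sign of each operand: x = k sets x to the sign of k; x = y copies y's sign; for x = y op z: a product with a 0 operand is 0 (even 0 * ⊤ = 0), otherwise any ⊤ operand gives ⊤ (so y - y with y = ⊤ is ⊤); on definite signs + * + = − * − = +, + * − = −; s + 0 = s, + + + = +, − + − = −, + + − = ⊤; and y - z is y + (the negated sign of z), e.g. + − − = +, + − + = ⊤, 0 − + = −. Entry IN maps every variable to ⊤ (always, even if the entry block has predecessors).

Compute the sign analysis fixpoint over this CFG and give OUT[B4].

Answer: {a: ⊤, b: +, c: ⊤, d: ⊤, e: +, f: -}

Derivation:
Converged values:
  B0:  IN=(all ⊤)  OUT={e:+; rest ⊤}
  B1:  IN={e:+; rest ⊤}  OUT={b:+, e:+, f:+; rest ⊤}
  B2:  IN={b:+, e:+; rest ⊤}  OUT={b:+, e:+; rest ⊤}
  B3:  IN={b:+, e:+; rest ⊤}  OUT={b:+, e:+; rest ⊤}
  B4:  IN={b:+, e:+; rest ⊤}  OUT={b:+, e:+, f:-; rest ⊤}
  B5:  IN={b:+, e:+, f:-; rest ⊤}  OUT={b:+, c:+, e:+, f:-; rest ⊤}
  B6:  IN={b:+, c:+, e:+, f:-; rest ⊤}  OUT={b:+, c:+, d:-, e:-, f:-; rest ⊤}
  B7:  IN={b:+, c:+, f:-; rest ⊤}  OUT={c:+, f:-; rest ⊤}

Merge at B4: IN[B4] = OUT[B3] = {a: ⊤, b: +, c: ⊤, d: ⊤, e: +, f: ⊤}
Applying B4's transfer function to that IN value gives OUT[B4] (row B4 above).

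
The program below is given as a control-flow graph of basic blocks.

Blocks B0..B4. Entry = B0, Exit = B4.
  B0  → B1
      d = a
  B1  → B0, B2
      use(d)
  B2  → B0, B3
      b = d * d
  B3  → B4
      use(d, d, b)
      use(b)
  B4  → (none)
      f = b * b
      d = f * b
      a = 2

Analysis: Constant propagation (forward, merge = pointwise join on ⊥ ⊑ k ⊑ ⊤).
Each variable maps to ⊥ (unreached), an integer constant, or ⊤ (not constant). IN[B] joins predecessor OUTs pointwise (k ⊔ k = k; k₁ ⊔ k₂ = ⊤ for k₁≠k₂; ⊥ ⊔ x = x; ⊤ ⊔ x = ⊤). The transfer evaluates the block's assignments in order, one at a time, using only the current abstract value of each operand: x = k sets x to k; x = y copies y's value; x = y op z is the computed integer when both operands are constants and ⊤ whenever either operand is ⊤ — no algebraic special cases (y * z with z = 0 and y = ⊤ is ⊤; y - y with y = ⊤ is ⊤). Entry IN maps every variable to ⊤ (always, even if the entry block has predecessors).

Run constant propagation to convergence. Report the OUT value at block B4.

Answer: {a: 2, b: ⊤, c: ⊤, d: ⊤, e: ⊤, f: ⊤}

Derivation:
Fixpoint table:
  B0: | IN=(all ⊤) | OUT=(all ⊤)
  B1: | IN=(all ⊤) | OUT=(all ⊤)
  B2: | IN=(all ⊤) | OUT=(all ⊤)
  B3: | IN=(all ⊤) | OUT=(all ⊤)
  B4: | IN=(all ⊤) | OUT={a:2; rest ⊤}

Merge at B4: IN[B4] = OUT[B3] = {a: ⊤, b: ⊤, c: ⊤, d: ⊤, e: ⊤, f: ⊤}
Applying B4's transfer function to that IN value gives OUT[B4] (row B4 above).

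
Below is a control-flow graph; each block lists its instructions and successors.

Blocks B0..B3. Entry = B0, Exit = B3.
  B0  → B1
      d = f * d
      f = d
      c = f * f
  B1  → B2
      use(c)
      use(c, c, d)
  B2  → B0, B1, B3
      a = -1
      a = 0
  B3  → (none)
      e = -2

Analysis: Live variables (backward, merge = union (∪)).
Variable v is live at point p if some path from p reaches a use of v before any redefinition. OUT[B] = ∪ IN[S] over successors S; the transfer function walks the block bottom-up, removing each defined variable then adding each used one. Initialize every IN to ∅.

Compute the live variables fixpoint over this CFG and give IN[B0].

Fixpoint table:
  B0:  IN={d, f}  OUT={c, d, f}
  B1:  IN={c, d, f}  OUT={c, d, f}
  B2:  IN={c, d, f}  OUT={c, d, f}
  B3:  IN={}  OUT={}

Merge at B0: OUT[B0] = IN[B1] = {c, d, f}
Applying B0's transfer function to that OUT value gives IN[B0] (row B0 above).

Answer: {d, f}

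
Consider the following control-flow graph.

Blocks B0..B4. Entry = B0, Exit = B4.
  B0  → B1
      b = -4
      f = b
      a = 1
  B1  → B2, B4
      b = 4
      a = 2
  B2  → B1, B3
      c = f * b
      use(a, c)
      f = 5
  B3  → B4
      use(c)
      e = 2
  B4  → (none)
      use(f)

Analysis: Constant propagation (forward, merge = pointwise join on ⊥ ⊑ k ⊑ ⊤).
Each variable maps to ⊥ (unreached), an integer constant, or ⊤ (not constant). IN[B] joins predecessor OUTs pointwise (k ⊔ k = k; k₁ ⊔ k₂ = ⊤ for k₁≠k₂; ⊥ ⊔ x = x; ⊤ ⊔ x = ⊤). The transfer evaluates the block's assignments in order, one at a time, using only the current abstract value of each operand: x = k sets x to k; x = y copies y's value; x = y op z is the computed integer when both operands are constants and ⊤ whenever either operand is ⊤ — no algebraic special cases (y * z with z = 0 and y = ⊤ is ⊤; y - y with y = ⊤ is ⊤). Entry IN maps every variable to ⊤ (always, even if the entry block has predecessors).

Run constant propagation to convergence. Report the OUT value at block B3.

Answer: {a: 2, b: 4, c: ⊤, d: ⊤, e: 2, f: 5}

Derivation:
Per-block solution:
  B0: | IN=(all ⊤) | OUT={a:1, b:-4, f:-4; rest ⊤}
  B1: | IN=(all ⊤) | OUT={a:2, b:4; rest ⊤}
  B2: | IN={a:2, b:4; rest ⊤} | OUT={a:2, b:4, f:5; rest ⊤}
  B3: | IN={a:2, b:4, f:5; rest ⊤} | OUT={a:2, b:4, e:2, f:5; rest ⊤}
  B4: | IN={a:2, b:4; rest ⊤} | OUT={a:2, b:4; rest ⊤}

Merge at B3: IN[B3] = OUT[B2] = {a: 2, b: 4, c: ⊤, d: ⊤, e: ⊤, f: 5}
Applying B3's transfer function to that IN value gives OUT[B3] (row B3 above).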